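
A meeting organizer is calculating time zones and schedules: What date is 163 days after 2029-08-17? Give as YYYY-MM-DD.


Start: 2029-08-17
Adding 163 days
Days remaining in August: 14
After August: 149 days still to add
September 2029: 30 days, 119 remaining
October 2029: 31 days, 88 remaining
November 2029: 30 days, 58 remaining
December 2029: 31 days, 27 remaining
Result: 2030-01-27

2030-01-27


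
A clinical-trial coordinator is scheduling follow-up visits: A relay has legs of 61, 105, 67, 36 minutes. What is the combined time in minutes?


Durations: 61, 105, 67, 36
Running sum: 61
+ 105 = 166
+ 67 = 233
+ 36 = 269
Total duration: 269 minutes
That is 4 hours and 29 minutes

269


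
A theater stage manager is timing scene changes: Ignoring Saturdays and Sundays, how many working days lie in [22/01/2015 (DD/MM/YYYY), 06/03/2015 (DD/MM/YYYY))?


Start: 2015-01-22 (Thursday)
End (exclusive): 2015-03-06 (Friday)
Total calendar days: 43
Full weeks: 43 // 7 = 6 -> 30 weekdays
Remaining 1 days starting on Thursday:
  Thu(w) -> 1 weekdays
Total business days: 30 + 1 = 31

31


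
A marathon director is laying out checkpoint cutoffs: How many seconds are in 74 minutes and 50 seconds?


Minutes: 74
Extra seconds: 50
Seconds per minute: 60
Minutes to seconds: 74 x 60 = 4440
Total: 4440 + 50 = 4490

4490


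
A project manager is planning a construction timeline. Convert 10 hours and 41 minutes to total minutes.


Hours: 10
Minutes: 41
Convert hours to minutes: 10 x 60 = 600
Add remaining minutes: 600 + 41 = 641

641


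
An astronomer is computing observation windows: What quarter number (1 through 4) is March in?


Month: March (month 3)
Q1: January-March (months 1-3)
Q2: April-June (months 4-6)
Q3: July-September (months 7-9)
Q4: October-December (months 10-12)
Month 3 falls in Q1

1


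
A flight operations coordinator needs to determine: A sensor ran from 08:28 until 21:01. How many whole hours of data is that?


Start: 08:28
End: 21:01
Hour difference: 21 - 8 = 13 hours
Minute difference: 1 - 28 = -27 minutes
Total minutes: 753
Complete hours: 753 / 60 = 12 (remainder 33)

12


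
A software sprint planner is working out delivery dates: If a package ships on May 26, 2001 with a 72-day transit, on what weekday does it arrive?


Start: 2001-05-26 (Saturday)
Step 1 - find target date: add 72 days
  2001-05-26 + 72 days = 2001-08-06
Step 2 - day of week:
  72 mod 7 = 2
  Saturday + 2 days -> Monday
Result: Monday (2001-08-06)

Monday


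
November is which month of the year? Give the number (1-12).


Calendar month order:
10. October
11. November <--
12. December
November is month number 11

11


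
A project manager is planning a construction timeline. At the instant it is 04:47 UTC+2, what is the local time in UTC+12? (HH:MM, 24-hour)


Local time: 04:47 at UTC+2 (offset 2h)
Target zone: UTC+12 (offset 12h)
Difference: 12 - (2) = 10 hours
Calculation: 4 + (10) = 14
Result: 14:47

14:47


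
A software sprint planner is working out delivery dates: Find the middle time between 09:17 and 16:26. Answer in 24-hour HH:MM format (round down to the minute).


Start time: 09:17 = 557 minutes from midnight
End time: 16:26 = 986 minutes from midnight
Sum: 557 + 986 = 1543
Midpoint: 1543 / 2 = 771 minutes
Convert: 771 / 60 = 12 hours, 51 minutes
Result: 12:51

12:51


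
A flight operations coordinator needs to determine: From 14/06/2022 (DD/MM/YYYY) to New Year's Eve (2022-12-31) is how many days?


Start: June 14, 2022
End: December 31, 2022
Days left in June: 16
July: 31
August: 31
September: 30
October: 31
... plus remaining months
Sum of remaining months: 184
Total: 16 + 184 = 200

200


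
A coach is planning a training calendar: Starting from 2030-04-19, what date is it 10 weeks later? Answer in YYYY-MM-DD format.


Start: 2030-04-19
Weeks to add: 10
Convert to days: 10 x 7 = 70 days
Add 70 days to 2030-04-19
Result: 2030-06-28

2030-06-28


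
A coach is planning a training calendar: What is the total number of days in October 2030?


Month: October
Year: 2030
October is a 31-day month
Total: 31 days

31


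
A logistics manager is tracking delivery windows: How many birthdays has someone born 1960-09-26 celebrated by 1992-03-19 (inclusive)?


Birth: 1960-09-26
Reference: 1992-03-19
Year difference: 1992 - 1960 = 32
Has birthday (09-26) occurred by 03-19? No
Birthday not yet reached this year -> subtract 1
Age in full years: 31

31


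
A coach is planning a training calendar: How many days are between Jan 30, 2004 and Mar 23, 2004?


Start date: 2004-01-30
End date: 2004-03-23
Jan 2004: +2 days
Feb 2004: +29 days
Mar 2004: +22 days
Total: 53 days

53


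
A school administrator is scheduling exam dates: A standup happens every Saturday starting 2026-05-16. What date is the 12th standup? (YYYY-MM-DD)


First occurrence: 2026-05-16 (occurrence 1)
Each occurrence is 7 days after the previous.
Occurrence 12 is 11 weeks after the first.
11 weeks = 77 days
2026-05-16 + 77 days = 2026-08-01

2026-08-01


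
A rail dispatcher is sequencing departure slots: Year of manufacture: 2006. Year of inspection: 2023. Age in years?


Birth year: 2006
Current year: 2023
Age = current year - birth year
Age = 2023 - 2006 = 17

17


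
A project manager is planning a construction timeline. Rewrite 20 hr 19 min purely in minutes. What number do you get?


Hours: 20
Extra minutes: 19
Minutes per hour: 60
Hours to minutes: 20 x 60 = 1200
Total: 1200 + 19 = 1219

1219


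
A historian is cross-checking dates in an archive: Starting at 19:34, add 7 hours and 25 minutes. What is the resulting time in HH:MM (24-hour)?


Start time: 19:34
Adding: 7 hours 25 minutes
Minutes: 34 + 25 = 59
Hours: 19 + 7 + 0 = 26
Hour wraparound: 26 mod 24 = 2
Result: 02:59

02:59


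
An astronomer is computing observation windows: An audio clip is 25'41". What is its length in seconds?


Minutes: 25
Seconds: 41
Convert minutes to seconds: 25 x 60 = 1500
Add remaining seconds: 1500 + 41 = 1541

1541


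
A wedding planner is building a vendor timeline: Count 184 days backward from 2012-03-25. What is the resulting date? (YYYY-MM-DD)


Start: 2012-03-25
Subtracting 184 days
Days already passed in March: 25
After going back through March: 159 more days to subtract
February 2012: 29 days, 130 remaining
January 2012: 31 days, 99 remaining
December 2011: 31 days, 68 remaining
November 2011: 30 days, 38 remaining
Result: 2011-09-23

2011-09-23


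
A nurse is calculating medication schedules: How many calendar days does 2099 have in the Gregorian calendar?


Year: 2099
Check leap year rules:
Divisible by 4? No
2099 is not a leap year
Days: 365

365


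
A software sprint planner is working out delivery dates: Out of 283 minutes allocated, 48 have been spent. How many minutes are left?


Total budget: 283 minutes
Time used: 48 minutes
Remaining: 283 - 48 = 235 minutes
Percent used: 17.0%
Percent remaining: 83.0%

235


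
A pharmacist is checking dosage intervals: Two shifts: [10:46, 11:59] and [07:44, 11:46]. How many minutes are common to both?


Interval A: [646, 719] minutes from midnight
Interval B: [464, 706] minutes from midnight
Overlap start = max(646, 464) = 646
Overlap end = min(719, 706) = 706
Overlap = 706 - 646 = 60 minutes

60


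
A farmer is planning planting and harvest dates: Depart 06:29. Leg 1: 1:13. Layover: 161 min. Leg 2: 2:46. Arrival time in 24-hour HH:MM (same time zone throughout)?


Depart: 06:29
Leg 1: +73 min -> 07:42
Layover: +161 min -> 10:23
Leg 2: +166 min -> 13:09
Total travel: 400 minutes = 6h 40m
Arrival: 13:09

13:09


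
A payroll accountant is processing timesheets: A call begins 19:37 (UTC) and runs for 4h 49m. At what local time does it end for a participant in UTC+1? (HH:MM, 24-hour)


Start: 19:37 in UTC
Step 1 - add duration:
  minutes: 37 + 49 = 86 (carry 1h)
  hours: 19 + 4 + 1 = 24
  end in UTC: 00:26
Step 2 - convert UTC -> UTC+1:
  offset difference: 1 - (0) = 1 hours
  0 + (1) = 1 -> mod 24 = 1
Result: 01:26 in UTC+1

01:26


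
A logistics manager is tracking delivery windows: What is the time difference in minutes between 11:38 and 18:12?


Start time: 11:38 = 698 minutes from midnight
End time: 18:12 = 1092 minutes from midnight
Difference: 1092 - 698 = 394 minutes
That is 6 hours and 34 minutes

394


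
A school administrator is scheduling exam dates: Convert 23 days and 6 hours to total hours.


Days: 23
Extra hours: 6
Hours per day: 24
Days to hours: 23 x 24 = 552
Total: 552 + 6 = 558

558


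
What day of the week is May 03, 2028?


Date: 2028-05-03
January 1, 2028 is a Saturday
Day of year: 124
Offset from Jan 1: 123 days
123 mod 7 = 4
Result: Wednesday

Wednesday


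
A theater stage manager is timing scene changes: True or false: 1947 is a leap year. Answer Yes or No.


Year: 1947
Divisible by 4? 1947 / 4 = 486.75 -> No
Not divisible by 4, so NOT a leap year

No


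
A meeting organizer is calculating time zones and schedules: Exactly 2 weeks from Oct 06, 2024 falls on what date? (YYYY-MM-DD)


Start: 2024-10-06
Weeks to add: 2
Convert to days: 2 x 7 = 14 days
Add 14 days to 2024-10-06
Result: 2024-10-20

2024-10-20


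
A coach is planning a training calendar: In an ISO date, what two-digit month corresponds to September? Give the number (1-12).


Calendar month order:
8. August
9. September <--
10. October
September is month number 9

9


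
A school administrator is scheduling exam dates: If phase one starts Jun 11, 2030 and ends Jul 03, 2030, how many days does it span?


Start date: 2030-06-11
End date: 2030-07-03
Jun 2030: +20 days
Jul 2030: +2 days
Total: 22 days

22


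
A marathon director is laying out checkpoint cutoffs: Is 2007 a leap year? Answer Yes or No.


Year: 2007
Divisible by 4? 2007 / 4 = 501.75 -> No
Not divisible by 4, so NOT a leap year

No


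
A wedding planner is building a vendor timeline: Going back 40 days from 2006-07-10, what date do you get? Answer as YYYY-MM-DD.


Start: 2006-07-10
Subtracting 40 days
Days already passed in July: 10
After going back through July: 30 more days to subtract
June 2006 has 30 days, need 30
Result: 2006-05-31

2006-05-31


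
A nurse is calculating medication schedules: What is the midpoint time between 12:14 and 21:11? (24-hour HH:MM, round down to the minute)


Start time: 12:14 = 734 minutes from midnight
End time: 21:11 = 1271 minutes from midnight
Sum: 734 + 1271 = 2005
Midpoint: 2005 / 2 = 1002 minutes
Convert: 1002 / 60 = 16 hours, 42 minutes
Result: 16:42

16:42


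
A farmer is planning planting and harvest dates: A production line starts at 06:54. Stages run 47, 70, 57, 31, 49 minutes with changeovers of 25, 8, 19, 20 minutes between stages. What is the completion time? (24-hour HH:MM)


Start: 06:54 = 414 min from midnight
  after task 1 (47 min): 07:41
  after break (25 min): 08:06
  after task 2 (70 min): 09:16
  after break (8 min): 09:24
  after task 3 (57 min): 10:21
  after break (19 min): 10:40
  after task 4 (31 min): 11:11
  after break (20 min): 11:31
  after task 5 (49 min): 12:20
Total elapsed: 326 minutes
End time: 12:20

12:20


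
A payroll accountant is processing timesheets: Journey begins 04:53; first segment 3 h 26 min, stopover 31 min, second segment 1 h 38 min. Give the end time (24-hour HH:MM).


Depart: 04:53
Leg 1: +206 min -> 08:19
Layover: +31 min -> 08:50
Leg 2: +98 min -> 10:28
Total travel: 335 minutes = 5h 35m
Arrival: 10:28

10:28


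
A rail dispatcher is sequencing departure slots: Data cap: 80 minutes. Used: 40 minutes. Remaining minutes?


Total budget: 80 minutes
Time used: 40 minutes
Remaining: 80 - 40 = 40 minutes
Percent used: 50.0%
Percent remaining: 50.0%

40


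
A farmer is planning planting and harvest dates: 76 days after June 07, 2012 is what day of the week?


Start: 2012-06-07 (Thursday)
Step 1 - find target date: add 76 days
  2012-06-07 + 76 days = 2012-08-22
Step 2 - day of week:
  76 mod 7 = 6
  Thursday + 6 days -> Wednesday
Result: Wednesday (2012-08-22)

Wednesday


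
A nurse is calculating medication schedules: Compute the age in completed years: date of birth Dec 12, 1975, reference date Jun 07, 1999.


Birth: 1975-12-12
Reference: 1999-06-07
Year difference: 1999 - 1975 = 24
Has birthday (12-12) occurred by 06-07? No
Birthday not yet reached this year -> subtract 1
Age in full years: 23

23


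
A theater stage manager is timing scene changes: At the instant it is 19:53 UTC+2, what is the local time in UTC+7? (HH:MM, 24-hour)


Local time: 19:53 at UTC+2 (offset 2h)
Target zone: UTC+7 (offset 7h)
Difference: 7 - (2) = 5 hours
Calculation: 19 + (5) = 24
Wraparound: (24) mod 24 = 0
Result: 00:53

00:53


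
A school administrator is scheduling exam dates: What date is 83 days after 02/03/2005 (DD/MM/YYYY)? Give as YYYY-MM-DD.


Start: 2005-03-02
Adding 83 days
Days remaining in March: 29
After March: 54 days still to add
April 2005: 30 days, 24 remaining
May 2005 has 31 days, need 24
Result: 2005-05-24

2005-05-24


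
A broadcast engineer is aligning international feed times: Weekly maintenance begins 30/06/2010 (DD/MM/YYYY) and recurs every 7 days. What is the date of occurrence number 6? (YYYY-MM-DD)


First occurrence: 2010-06-30 (occurrence 1)
Each occurrence is 7 days after the previous.
Occurrence 6 is 5 weeks after the first.
5 weeks = 35 days
2010-06-30 + 35 days = 2010-08-04

2010-08-04


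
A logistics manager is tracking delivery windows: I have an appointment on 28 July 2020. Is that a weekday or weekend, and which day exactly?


Date: 2020-07-28
January 1, 2020 is a Wednesday
Day of year: 210
Offset from Jan 1: 209 days
209 mod 7 = 6
Result: Tuesday

Tuesday


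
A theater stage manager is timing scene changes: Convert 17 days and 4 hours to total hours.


Days: 17
Extra hours: 4
Hours per day: 24
Days to hours: 17 x 24 = 408
Total: 408 + 4 = 412

412


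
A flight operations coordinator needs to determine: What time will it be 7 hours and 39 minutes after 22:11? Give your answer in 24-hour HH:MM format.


Start time: 22:11
Adding: 7 hours 39 minutes
Minutes: 11 + 39 = 50
Hours: 22 + 7 + 0 = 29
Hour wraparound: 29 mod 24 = 5
Result: 05:50

05:50


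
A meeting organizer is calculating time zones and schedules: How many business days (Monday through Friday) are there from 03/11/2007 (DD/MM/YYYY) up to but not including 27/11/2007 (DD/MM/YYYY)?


Start: 2007-11-03 (Saturday)
End (exclusive): 2007-11-27 (Tuesday)
Total calendar days: 24
Full weeks: 24 // 7 = 3 -> 15 weekdays
Remaining 3 days starting on Saturday:
  Sat(-), Sun(-), Mon(w) -> 1 weekdays
Total business days: 15 + 1 = 16

16


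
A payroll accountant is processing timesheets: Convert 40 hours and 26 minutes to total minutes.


Hours: 40
Minutes: 26
Convert hours to minutes: 40 x 60 = 2400
Add remaining minutes: 2400 + 26 = 2426

2426


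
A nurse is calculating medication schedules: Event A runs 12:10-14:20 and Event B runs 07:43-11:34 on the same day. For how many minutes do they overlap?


Interval A: [730, 860] minutes from midnight
Interval B: [463, 694] minutes from midnight
Overlap start = max(730, 463) = 730
Overlap end = min(860, 694) = 694
End <= start, so the intervals do not overlap: 0 minutes

0


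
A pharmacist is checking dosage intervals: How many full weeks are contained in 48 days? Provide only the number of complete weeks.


Total days: 48
Days per week: 7
Division: 48 / 7 = 6 remainder 6
Complete weeks: 6
Remaining days: 6

6


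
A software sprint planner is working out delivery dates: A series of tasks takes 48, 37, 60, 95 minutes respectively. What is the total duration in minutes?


Durations: 48, 37, 60, 95
Running sum: 48
+ 37 = 85
+ 60 = 145
+ 95 = 240
Total duration: 240 minutes
That is 4 hours and 0 minutes

240


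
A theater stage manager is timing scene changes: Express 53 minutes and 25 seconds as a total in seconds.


Minutes: 53
Seconds: 25
Convert minutes to seconds: 53 x 60 = 3180
Add remaining seconds: 3180 + 25 = 3205

3205


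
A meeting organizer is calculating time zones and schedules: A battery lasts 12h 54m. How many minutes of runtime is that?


Hours: 12
Extra minutes: 54
Minutes per hour: 60
Hours to minutes: 12 x 60 = 720
Total: 720 + 54 = 774

774


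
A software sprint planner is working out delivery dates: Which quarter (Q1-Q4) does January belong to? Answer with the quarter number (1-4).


Month: January (month 1)
Q1: January-March (months 1-3)
Q2: April-June (months 4-6)
Q3: July-September (months 7-9)
Q4: October-December (months 10-12)
Month 1 falls in Q1

1


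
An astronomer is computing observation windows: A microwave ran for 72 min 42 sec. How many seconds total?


Minutes: 72
Extra seconds: 42
Seconds per minute: 60
Minutes to seconds: 72 x 60 = 4320
Total: 4320 + 42 = 4362

4362


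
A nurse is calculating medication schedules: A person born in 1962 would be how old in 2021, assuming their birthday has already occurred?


Birth year: 1962
Current year: 2021
Age = current year - birth year
Age = 2021 - 1962 = 59

59


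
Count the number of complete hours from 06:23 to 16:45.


Start: 06:23
End: 16:45
Hour difference: 16 - 6 = 10 hours
Minute difference: 45 - 23 = 22 minutes
Total minutes: 622
Complete hours: 622 / 60 = 10 (remainder 22)

10


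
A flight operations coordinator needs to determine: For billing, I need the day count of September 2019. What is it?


Month: September
Year: 2019
September is a 30-day month
Total: 30 days

30


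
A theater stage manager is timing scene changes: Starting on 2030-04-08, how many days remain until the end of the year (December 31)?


Start: April 08, 2030
End: December 31, 2030
Days left in April: 22
May: 31
June: 30
July: 31
August: 31
... plus remaining months
Sum of remaining months: 245
Total: 22 + 245 = 267

267


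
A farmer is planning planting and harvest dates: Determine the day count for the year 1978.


Year: 1978
Check leap year rules:
Divisible by 4? No
1978 is not a leap year
Days: 365

365


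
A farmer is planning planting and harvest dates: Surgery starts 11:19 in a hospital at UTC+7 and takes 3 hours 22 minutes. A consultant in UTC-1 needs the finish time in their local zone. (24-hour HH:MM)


Start: 11:19 in UTC+7
Step 1 - add duration:
  minutes: 19 + 22 = 41
  hours: 11 + 3 + 0 = 14
  end in UTC+7: 14:41
Step 2 - convert UTC+7 -> UTC-1:
  offset difference: -1 - (7) = -8 hours
  14 + (-8) = 6 -> mod 24 = 6
Result: 06:41 in UTC-1

06:41


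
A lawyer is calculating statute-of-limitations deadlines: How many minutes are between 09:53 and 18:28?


Start time: 09:53 = 593 minutes from midnight
End time: 18:28 = 1108 minutes from midnight
Difference: 1108 - 593 = 515 minutes
That is 8 hours and 35 minutes

515


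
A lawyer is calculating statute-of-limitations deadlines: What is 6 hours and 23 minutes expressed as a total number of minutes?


Hours: 6
Minutes: 23
Convert hours to minutes: 6 x 60 = 360
Add remaining minutes: 360 + 23 = 383

383


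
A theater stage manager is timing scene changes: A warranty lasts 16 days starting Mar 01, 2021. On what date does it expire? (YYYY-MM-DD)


Start: 2021-03-01
Adding 16 days
Days remaining in March: 30
Result: 2021-03-17

2021-03-17


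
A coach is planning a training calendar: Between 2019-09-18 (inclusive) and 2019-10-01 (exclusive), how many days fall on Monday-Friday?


Start: 2019-09-18 (Wednesday)
End (exclusive): 2019-10-01 (Tuesday)
Total calendar days: 13
Full weeks: 13 // 7 = 1 -> 5 weekdays
Remaining 6 days starting on Wednesday:
  Wed(w), Thu(w), Fri(w), Sat(-), Sun(-), Mon(w) -> 4 weekdays
Total business days: 5 + 4 = 9

9


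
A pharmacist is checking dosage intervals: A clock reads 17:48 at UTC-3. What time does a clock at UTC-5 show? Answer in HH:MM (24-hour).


Local time: 17:48 at UTC-3 (offset -3h)
Target zone: UTC-5 (offset -5h)
Difference: -5 - (-3) = -2 hours
Calculation: 17 + (-2) = 15
Result: 15:48

15:48


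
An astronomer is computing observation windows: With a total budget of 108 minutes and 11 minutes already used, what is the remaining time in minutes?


Total budget: 108 minutes
Time used: 11 minutes
Remaining: 108 - 11 = 97 minutes
Percent used: 10.2%
Percent remaining: 89.8%

97


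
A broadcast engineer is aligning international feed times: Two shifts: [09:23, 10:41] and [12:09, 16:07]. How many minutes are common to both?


Interval A: [563, 641] minutes from midnight
Interval B: [729, 967] minutes from midnight
Overlap start = max(563, 729) = 729
Overlap end = min(641, 967) = 641
End <= start, so the intervals do not overlap: 0 minutes

0


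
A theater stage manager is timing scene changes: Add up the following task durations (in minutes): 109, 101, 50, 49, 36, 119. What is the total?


Durations: 109, 101, 50, 49, 36, 119
Running sum: 109
+ 101 = 210
+ 50 = 260
+ 49 = 309
+ 36 = 345
+ 119 = 464
Total duration: 464 minutes
That is 7 hours and 44 minutes

464


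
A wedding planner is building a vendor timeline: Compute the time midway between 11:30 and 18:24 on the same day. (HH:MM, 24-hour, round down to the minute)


Start time: 11:30 = 690 minutes from midnight
End time: 18:24 = 1104 minutes from midnight
Sum: 690 + 1104 = 1794
Midpoint: 1794 / 2 = 897 minutes
Convert: 897 / 60 = 14 hours, 57 minutes
Result: 14:57

14:57


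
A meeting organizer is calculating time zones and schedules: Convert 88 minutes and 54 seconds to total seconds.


Minutes: 88
Extra seconds: 54
Seconds per minute: 60
Minutes to seconds: 88 x 60 = 5280
Total: 5280 + 54 = 5334

5334


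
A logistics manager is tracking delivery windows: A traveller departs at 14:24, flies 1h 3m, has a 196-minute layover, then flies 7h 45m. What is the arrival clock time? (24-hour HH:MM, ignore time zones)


Depart: 14:24
Leg 1: +63 min -> 15:27
Layover: +196 min -> 18:43
Leg 2: +465 min -> 02:28
Total travel: 724 minutes = 12h 4m
Arrival: 02:28

02:28


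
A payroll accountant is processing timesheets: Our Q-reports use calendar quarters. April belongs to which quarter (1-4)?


Month: April (month 4)
Q1: January-March (months 1-3)
Q2: April-June (months 4-6)
Q3: July-September (months 7-9)
Q4: October-December (months 10-12)
Month 4 falls in Q2

2


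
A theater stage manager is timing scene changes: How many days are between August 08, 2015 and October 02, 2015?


Start date: 2015-08-08
End date: 2015-10-02
Aug 2015: +24 days
Sep 2015: +30 days
Oct 2015: +1 days
Total: 55 days

55


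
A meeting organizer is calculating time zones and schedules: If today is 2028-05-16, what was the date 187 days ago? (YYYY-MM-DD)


Start: 2028-05-16
Subtracting 187 days
Days already passed in May: 16
After going back through May: 171 more days to subtract
April 2028: 30 days, 141 remaining
March 2028: 31 days, 110 remaining
February 2028: 29 days, 81 remaining
January 2028: 31 days, 50 remaining
Result: 2027-11-11

2027-11-11


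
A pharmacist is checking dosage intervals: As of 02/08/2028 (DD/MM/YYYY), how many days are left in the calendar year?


Start: August 02, 2028
End: December 31, 2028
Days left in August: 29
September: 30
October: 31
November: 30
December: 31
Sum of remaining months: 122
Total: 29 + 122 = 151

151


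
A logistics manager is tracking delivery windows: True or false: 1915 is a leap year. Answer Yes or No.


Year: 1915
Divisible by 4? 1915 / 4 = 478.75 -> No
Not divisible by 4, so NOT a leap year

No


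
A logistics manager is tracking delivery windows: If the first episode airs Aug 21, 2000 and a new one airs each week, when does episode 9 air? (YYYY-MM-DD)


First occurrence: 2000-08-21 (occurrence 1)
Each occurrence is 7 days after the previous.
Occurrence 9 is 8 weeks after the first.
8 weeks = 56 days
2000-08-21 + 56 days = 2000-10-16

2000-10-16


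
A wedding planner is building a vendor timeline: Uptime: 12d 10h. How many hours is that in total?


Days: 12
Extra hours: 10
Hours per day: 24
Days to hours: 12 x 24 = 288
Total: 288 + 10 = 298

298


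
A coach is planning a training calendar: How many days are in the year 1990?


Year: 1990
Check leap year rules:
Divisible by 4? No
1990 is not a leap year
Days: 365

365


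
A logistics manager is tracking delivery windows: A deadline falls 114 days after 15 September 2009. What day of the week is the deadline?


Start: 2009-09-15 (Tuesday)
Step 1 - find target date: add 114 days
  2009-09-15 + 114 days = 2010-01-07
Step 2 - day of week:
  114 mod 7 = 2
  Tuesday + 2 days -> Thursday
Result: Thursday (2010-01-07)

Thursday


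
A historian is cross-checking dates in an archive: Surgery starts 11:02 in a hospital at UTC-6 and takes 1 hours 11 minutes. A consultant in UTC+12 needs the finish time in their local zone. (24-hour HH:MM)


Start: 11:02 in UTC-6
Step 1 - add duration:
  minutes: 2 + 11 = 13
  hours: 11 + 1 + 0 = 12
  end in UTC-6: 12:13
Step 2 - convert UTC-6 -> UTC+12:
  offset difference: 12 - (-6) = 18 hours
  12 + (18) = 30 -> mod 24 = 6
Result: 06:13 in UTC+12

06:13


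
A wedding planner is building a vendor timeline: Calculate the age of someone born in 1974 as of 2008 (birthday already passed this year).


Birth year: 1974
Current year: 2008
Age = current year - birth year
Age = 2008 - 1974 = 34

34


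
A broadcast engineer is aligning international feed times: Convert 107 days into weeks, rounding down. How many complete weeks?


Total days: 107
Days per week: 7
Division: 107 / 7 = 15 remainder 2
Complete weeks: 15
Remaining days: 2

15


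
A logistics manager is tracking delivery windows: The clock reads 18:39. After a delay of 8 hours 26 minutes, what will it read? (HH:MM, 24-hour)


Start time: 18:39
Adding: 8 hours 26 minutes
Minutes: 39 + 26 = 65
Minute overflow: 65 >= 60, so carry 1 hour, minutes = 5
Hours: 18 + 8 + 1 = 27
Hour wraparound: 27 mod 24 = 3
Result: 03:05

03:05


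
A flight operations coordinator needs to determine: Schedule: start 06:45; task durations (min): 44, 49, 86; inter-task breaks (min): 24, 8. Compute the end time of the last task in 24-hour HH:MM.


Start: 06:45 = 405 min from midnight
  after task 1 (44 min): 07:29
  after break (24 min): 07:53
  after task 2 (49 min): 08:42
  after break (8 min): 08:50
  after task 3 (86 min): 10:16
Total elapsed: 211 minutes
End time: 10:16

10:16


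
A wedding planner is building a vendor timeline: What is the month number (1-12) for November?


Calendar month order:
10. October
11. November <--
12. December
November is month number 11

11


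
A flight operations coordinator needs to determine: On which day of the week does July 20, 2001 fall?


Date: 2001-07-20
January 1, 2001 is a Monday
Day of year: 201
Offset from Jan 1: 200 days
200 mod 7 = 4
Result: Friday

Friday


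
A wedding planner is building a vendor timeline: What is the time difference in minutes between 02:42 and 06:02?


Start time: 02:42 = 162 minutes from midnight
End time: 06:02 = 362 minutes from midnight
Difference: 362 - 162 = 200 minutes
That is 3 hours and 20 minutes

200


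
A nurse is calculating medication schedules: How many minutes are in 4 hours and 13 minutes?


Hours: 4
Extra minutes: 13
Minutes per hour: 60
Hours to minutes: 4 x 60 = 240
Total: 240 + 13 = 253

253


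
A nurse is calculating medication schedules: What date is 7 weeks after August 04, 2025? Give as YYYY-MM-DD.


Start: 2025-08-04
Weeks to add: 7
Convert to days: 7 x 7 = 49 days
Add 49 days to 2025-08-04
Result: 2025-09-22

2025-09-22


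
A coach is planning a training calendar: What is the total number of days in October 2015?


Month: October
Year: 2015
October is a 31-day month
Total: 31 days

31


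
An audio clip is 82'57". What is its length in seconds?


Minutes: 82
Seconds: 57
Convert minutes to seconds: 82 x 60 = 4920
Add remaining seconds: 4920 + 57 = 4977

4977


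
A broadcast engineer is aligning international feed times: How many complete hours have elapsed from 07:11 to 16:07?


Start: 07:11
End: 16:07
Hour difference: 16 - 7 = 9 hours
Minute difference: 7 - 11 = -4 minutes
Total minutes: 536
Complete hours: 536 / 60 = 8 (remainder 56)

8


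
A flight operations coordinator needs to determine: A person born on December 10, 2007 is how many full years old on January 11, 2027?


Birth: 2007-12-10
Reference: 2027-01-11
Year difference: 2027 - 2007 = 20
Has birthday (12-10) occurred by 01-11? No
Birthday not yet reached this year -> subtract 1
Age in full years: 19

19


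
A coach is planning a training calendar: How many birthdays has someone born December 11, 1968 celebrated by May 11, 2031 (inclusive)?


Birth: 1968-12-11
Reference: 2031-05-11
Year difference: 2031 - 1968 = 63
Has birthday (12-11) occurred by 05-11? No
Birthday not yet reached this year -> subtract 1
Age in full years: 62

62


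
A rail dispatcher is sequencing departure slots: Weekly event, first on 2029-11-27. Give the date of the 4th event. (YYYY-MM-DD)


First occurrence: 2029-11-27 (occurrence 1)
Each occurrence is 7 days after the previous.
Occurrence 4 is 3 weeks after the first.
3 weeks = 21 days
2029-11-27 + 21 days = 2029-12-18

2029-12-18


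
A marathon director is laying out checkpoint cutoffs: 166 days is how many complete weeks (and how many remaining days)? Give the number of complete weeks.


Total days: 166
Days per week: 7
Division: 166 / 7 = 23 remainder 5
Complete weeks: 23
Remaining days: 5

23


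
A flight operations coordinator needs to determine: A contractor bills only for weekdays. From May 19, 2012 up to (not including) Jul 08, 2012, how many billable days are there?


Start: 2012-05-19 (Saturday)
End (exclusive): 2012-07-08 (Sunday)
Total calendar days: 50
Full weeks: 50 // 7 = 7 -> 35 weekdays
Remaining 1 days starting on Saturday:
  Sat(-) -> 0 weekdays
Total business days: 35 + 0 = 35

35


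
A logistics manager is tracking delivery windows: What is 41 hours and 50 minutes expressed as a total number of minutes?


Hours: 41
Minutes: 50
Convert hours to minutes: 41 x 60 = 2460
Add remaining minutes: 2460 + 50 = 2510

2510


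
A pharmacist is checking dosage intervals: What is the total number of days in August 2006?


Month: August
Year: 2006
August is a 31-day month
Total: 31 days

31


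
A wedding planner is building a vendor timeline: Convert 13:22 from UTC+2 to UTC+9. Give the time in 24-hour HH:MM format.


Local time: 13:22 at UTC+2 (offset 2h)
Target zone: UTC+9 (offset 9h)
Difference: 9 - (2) = 7 hours
Calculation: 13 + (7) = 20
Result: 20:22

20:22


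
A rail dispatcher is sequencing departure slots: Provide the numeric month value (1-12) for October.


Calendar month order:
9. September
10. October <--
11. November
October is month number 10

10


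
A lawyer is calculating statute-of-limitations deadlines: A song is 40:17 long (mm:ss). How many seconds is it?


Minutes: 40
Extra seconds: 17
Seconds per minute: 60
Minutes to seconds: 40 x 60 = 2400
Total: 2400 + 17 = 2417

2417


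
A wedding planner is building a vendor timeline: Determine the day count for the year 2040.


Year: 2040
Check leap year rules:
Divisible by 4? Yes
Divisible by 100? No
2040 is a leap year
Days: 366

366


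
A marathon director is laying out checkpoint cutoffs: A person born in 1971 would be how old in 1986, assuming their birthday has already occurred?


Birth year: 1971
Current year: 1986
Age = current year - birth year
Age = 1986 - 1971 = 15

15


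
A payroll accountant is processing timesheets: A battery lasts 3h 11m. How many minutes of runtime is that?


Hours: 3
Extra minutes: 11
Minutes per hour: 60
Hours to minutes: 3 x 60 = 180
Total: 180 + 11 = 191

191


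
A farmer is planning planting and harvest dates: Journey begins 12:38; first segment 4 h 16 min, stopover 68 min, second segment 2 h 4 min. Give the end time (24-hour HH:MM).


Depart: 12:38
Leg 1: +256 min -> 16:54
Layover: +68 min -> 18:02
Leg 2: +124 min -> 20:06
Total travel: 448 minutes = 7h 28m
Arrival: 20:06

20:06


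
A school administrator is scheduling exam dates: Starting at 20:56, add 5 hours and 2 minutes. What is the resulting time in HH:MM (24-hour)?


Start time: 20:56
Adding: 5 hours 2 minutes
Minutes: 56 + 2 = 58
Hours: 20 + 5 + 0 = 25
Hour wraparound: 25 mod 24 = 1
Result: 01:58

01:58


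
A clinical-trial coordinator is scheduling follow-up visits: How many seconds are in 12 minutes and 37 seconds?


Minutes: 12
Seconds: 37
Convert minutes to seconds: 12 x 60 = 720
Add remaining seconds: 720 + 37 = 757

757


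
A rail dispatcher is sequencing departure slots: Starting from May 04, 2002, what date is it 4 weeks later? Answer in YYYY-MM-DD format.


Start: 2002-05-04
Weeks to add: 4
Convert to days: 4 x 7 = 28 days
Add 28 days to 2002-05-04
Result: 2002-06-01

2002-06-01


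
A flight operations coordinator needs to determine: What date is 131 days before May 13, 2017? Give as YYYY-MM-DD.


Start: 2017-05-13
Subtracting 131 days
Days already passed in May: 13
After going back through May: 118 more days to subtract
April 2017: 30 days, 88 remaining
March 2017: 31 days, 57 remaining
February 2017: 28 days, 29 remaining
January 2017 has 31 days, need 29
Result: 2017-01-02

2017-01-02


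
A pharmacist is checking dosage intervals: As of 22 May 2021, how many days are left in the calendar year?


Start: May 22, 2021
End: December 31, 2021
Days left in May: 9
June: 30
July: 31
August: 31
September: 30
... plus remaining months
Sum of remaining months: 214
Total: 9 + 214 = 223

223


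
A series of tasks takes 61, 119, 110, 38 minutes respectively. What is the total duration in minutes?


Durations: 61, 119, 110, 38
Running sum: 61
+ 119 = 180
+ 110 = 290
+ 38 = 328
Total duration: 328 minutes
That is 5 hours and 28 minutes

328


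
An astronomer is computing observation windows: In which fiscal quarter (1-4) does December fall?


Month: December (month 12)
Q1: January-March (months 1-3)
Q2: April-June (months 4-6)
Q3: July-September (months 7-9)
Q4: October-December (months 10-12)
Month 12 falls in Q4

4


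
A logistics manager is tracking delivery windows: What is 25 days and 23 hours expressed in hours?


Days: 25
Extra hours: 23
Hours per day: 24
Days to hours: 25 x 24 = 600
Total: 600 + 23 = 623

623


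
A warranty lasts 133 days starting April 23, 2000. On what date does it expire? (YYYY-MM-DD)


Start: 2000-04-23
Adding 133 days
Days remaining in April: 7
After April: 126 days still to add
May 2000: 31 days, 95 remaining
June 2000: 30 days, 65 remaining
July 2000: 31 days, 34 remaining
August 2000: 31 days, 3 remaining
Result: 2000-09-03

2000-09-03


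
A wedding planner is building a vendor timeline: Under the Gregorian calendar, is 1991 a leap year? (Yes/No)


Year: 1991
Divisible by 4? 1991 / 4 = 497.75 -> No
Not divisible by 4, so NOT a leap year

No


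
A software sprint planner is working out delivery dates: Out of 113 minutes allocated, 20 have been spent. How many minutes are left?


Total budget: 113 minutes
Time used: 20 minutes
Remaining: 113 - 20 = 93 minutes
Percent used: 17.7%
Percent remaining: 82.3%

93


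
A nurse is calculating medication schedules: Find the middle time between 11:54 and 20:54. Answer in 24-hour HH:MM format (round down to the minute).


Start time: 11:54 = 714 minutes from midnight
End time: 20:54 = 1254 minutes from midnight
Sum: 714 + 1254 = 1968
Midpoint: 1968 / 2 = 984 minutes
Convert: 984 / 60 = 16 hours, 24 minutes
Result: 16:24

16:24


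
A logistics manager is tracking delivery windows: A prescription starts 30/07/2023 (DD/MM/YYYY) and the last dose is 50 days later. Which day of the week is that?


Start: 2023-07-30 (Sunday)
Step 1 - find target date: add 50 days
  2023-07-30 + 50 days = 2023-09-18
Step 2 - day of week:
  50 mod 7 = 1
  Sunday + 1 days -> Monday
Result: Monday (2023-09-18)

Monday


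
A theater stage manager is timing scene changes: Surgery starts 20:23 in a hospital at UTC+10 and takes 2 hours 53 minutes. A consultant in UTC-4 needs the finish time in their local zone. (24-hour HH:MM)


Start: 20:23 in UTC+10
Step 1 - add duration:
  minutes: 23 + 53 = 76 (carry 1h)
  hours: 20 + 2 + 1 = 23
  end in UTC+10: 23:16
Step 2 - convert UTC+10 -> UTC-4:
  offset difference: -4 - (10) = -14 hours
  23 + (-14) = 9 -> mod 24 = 9
Result: 09:16 in UTC-4

09:16


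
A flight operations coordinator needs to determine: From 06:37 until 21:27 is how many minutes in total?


Start time: 06:37 = 397 minutes from midnight
End time: 21:27 = 1287 minutes from midnight
Difference: 1287 - 397 = 890 minutes
That is 14 hours and 50 minutes

890


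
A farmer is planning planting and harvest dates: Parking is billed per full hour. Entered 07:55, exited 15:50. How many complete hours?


Start: 07:55
End: 15:50
Hour difference: 15 - 7 = 8 hours
Minute difference: 50 - 55 = -5 minutes
Total minutes: 475
Complete hours: 475 / 60 = 7 (remainder 55)

7


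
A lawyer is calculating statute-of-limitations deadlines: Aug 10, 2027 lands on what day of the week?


Date: 2027-08-10
January 1, 2027 is a Friday
Day of year: 222
Offset from Jan 1: 221 days
221 mod 7 = 4
Result: Tuesday

Tuesday


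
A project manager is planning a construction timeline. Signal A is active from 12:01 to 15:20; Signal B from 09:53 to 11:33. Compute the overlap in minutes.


Interval A: [721, 920] minutes from midnight
Interval B: [593, 693] minutes from midnight
Overlap start = max(721, 593) = 721
Overlap end = min(920, 693) = 693
End <= start, so the intervals do not overlap: 0 minutes

0


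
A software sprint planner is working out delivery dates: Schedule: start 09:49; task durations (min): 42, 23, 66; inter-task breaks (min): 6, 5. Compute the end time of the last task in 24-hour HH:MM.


Start: 09:49 = 589 min from midnight
  after task 1 (42 min): 10:31
  after break (6 min): 10:37
  after task 2 (23 min): 11:00
  after break (5 min): 11:05
  after task 3 (66 min): 12:11
Total elapsed: 142 minutes
End time: 12:11

12:11


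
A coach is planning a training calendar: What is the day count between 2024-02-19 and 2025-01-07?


Start date: 2024-02-19
End date: 2025-01-07
Feb 2024: +11 days
Mar 2024: +31 days
Apr 2024: +30 days
... (9 more months)
Total: 323 days

323


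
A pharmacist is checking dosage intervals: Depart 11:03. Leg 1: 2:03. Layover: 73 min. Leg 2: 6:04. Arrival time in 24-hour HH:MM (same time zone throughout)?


Depart: 11:03
Leg 1: +123 min -> 13:06
Layover: +73 min -> 14:19
Leg 2: +364 min -> 20:23
Total travel: 560 minutes = 9h 20m
Arrival: 20:23

20:23


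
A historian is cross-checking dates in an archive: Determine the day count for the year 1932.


Year: 1932
Check leap year rules:
Divisible by 4? Yes
Divisible by 100? No
1932 is a leap year
Days: 366

366


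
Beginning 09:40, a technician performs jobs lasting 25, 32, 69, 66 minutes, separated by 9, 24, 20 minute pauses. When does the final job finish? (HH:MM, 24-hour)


Start: 09:40 = 580 min from midnight
  after task 1 (25 min): 10:05
  after break (9 min): 10:14
  after task 2 (32 min): 10:46
  after break (24 min): 11:10
  after task 3 (69 min): 12:19
  after break (20 min): 12:39
  after task 4 (66 min): 13:45
Total elapsed: 245 minutes
End time: 13:45

13:45


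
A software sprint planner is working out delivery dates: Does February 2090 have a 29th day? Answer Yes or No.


Year: 2090
Divisible by 4? 2090 / 4 = 522.5 -> No
Not divisible by 4, so NOT a leap year

No


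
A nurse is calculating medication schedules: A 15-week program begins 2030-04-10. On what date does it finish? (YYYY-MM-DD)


Start: 2030-04-10
Weeks to add: 15
Convert to days: 15 x 7 = 105 days
Add 105 days to 2030-04-10
Result: 2030-07-24

2030-07-24
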